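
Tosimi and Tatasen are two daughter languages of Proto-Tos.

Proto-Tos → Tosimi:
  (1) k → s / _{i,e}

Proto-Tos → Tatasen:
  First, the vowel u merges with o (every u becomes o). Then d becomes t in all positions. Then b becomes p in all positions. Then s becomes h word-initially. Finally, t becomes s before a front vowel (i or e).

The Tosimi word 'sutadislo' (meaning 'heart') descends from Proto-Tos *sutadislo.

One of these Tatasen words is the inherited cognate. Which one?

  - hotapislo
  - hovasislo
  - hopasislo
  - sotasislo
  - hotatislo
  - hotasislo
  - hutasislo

hotasislo

Tatasen: start from *sutadislo.
  rule 1 (vowel merger): sutadislo → sotadislo
  rule 2 (unconditioned shift): sotadislo → sotatislo
  rule 3: no change — sotatislo
  rule 4 (debuccalisation): sotatislo → hotatislo
  rule 5 (palatalisation): hotatislo → hotasislo
  ⇒ Tatasen hotasislo
Among the options, 'hotasislo' alone shows every Tatasen change applied in order.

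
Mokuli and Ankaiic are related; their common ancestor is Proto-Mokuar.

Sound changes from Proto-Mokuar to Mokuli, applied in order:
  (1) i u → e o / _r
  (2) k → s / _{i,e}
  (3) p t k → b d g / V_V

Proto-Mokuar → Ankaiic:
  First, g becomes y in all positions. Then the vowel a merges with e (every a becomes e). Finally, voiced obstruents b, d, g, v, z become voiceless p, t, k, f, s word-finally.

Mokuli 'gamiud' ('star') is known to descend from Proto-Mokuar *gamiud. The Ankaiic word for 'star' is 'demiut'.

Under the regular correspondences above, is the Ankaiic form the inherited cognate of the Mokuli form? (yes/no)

Derive the expected Ankaiic reflex of *gamiud:
Ankaiic: *gamiud
  gamiud → yamiud   [unconditioned shift]
  yamiud → yemiud   [vowel merger]
  yemiud → yemiut   [final devoicing]
  giving Ankaiic yemiut.
The regular Ankaiic reflex would be 'yemiut', but the attested form is 'demiut'. The correspondence is irregular, so they are not cognates (the Ankaiic form has a different source).

no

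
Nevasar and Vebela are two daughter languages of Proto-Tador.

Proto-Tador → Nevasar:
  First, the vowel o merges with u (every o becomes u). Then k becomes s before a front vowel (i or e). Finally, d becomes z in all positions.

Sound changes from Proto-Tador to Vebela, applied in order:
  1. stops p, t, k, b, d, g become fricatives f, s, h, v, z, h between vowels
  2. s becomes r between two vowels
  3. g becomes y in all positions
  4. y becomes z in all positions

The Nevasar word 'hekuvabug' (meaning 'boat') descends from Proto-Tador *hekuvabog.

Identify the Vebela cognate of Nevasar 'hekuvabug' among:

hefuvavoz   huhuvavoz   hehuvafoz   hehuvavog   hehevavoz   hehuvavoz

Vebela: start from *hekuvabog.
  rule 1 (intervocalic lenition): hekuvabog → hehuvavog
  rule 2: no change — hehuvavog
  rule 3 (unconditioned shift): hehuvavog → hehuvavoy
  rule 4 (unconditioned shift): hehuvavoy → hehuvavoz
  ⇒ Vebela hehuvavoz
Only 'hehuvavoz' matches the regular Vebela development of *hekuvabog.

hehuvavoz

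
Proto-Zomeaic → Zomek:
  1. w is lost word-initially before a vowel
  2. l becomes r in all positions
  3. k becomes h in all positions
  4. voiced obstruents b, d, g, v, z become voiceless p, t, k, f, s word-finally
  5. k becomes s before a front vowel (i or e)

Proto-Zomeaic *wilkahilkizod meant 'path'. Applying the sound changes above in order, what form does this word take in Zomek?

irhahirhizot

Zomek: start from *wilkahilkizod.
  rule 1 (glide loss): wilkahilkizod → ilkahilkizod
  rule 2 (unconditioned shift): ilkahilkizod → irkahirkizod
  rule 3 (unconditioned shift): irkahirkizod → irhahirhizod
  rule 4 (final devoicing): irhahirhizod → irhahirhizot
  rule 5: no change — irhahirhizot
  ⇒ Zomek irhahirhizot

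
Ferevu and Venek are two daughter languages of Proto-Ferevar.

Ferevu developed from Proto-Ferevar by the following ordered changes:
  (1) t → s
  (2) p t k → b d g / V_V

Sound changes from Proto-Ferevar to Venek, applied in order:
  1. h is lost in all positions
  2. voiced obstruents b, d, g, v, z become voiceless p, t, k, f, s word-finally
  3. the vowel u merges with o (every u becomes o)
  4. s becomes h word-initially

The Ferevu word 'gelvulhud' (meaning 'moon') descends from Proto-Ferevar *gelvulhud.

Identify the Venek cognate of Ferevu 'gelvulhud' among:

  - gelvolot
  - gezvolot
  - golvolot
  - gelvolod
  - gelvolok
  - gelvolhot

Venek: *gelvulhud > gelvulud > gelvulut > gelvolot  (by h-loss, final devoicing, vowel merger)
Only 'gelvolot' matches the regular Venek development of *gelvulhud.

gelvolot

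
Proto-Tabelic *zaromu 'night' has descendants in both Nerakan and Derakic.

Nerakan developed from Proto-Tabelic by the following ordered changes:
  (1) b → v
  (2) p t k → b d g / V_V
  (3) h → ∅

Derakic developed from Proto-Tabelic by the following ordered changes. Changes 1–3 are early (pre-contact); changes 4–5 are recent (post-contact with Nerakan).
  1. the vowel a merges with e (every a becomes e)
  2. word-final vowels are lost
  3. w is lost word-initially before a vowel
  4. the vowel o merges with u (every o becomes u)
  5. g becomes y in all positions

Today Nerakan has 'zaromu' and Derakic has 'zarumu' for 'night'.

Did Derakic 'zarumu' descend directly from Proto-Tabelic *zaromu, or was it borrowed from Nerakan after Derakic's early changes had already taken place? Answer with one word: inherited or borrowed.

borrowed

If inherited, *zaromu would pass through all of Derakic's changes:
Derakic: *zaromu
  zaromu → zeromu   [vowel merger]
  zeromu → zerom   [apocope]
  zerom (rule 3 does not apply)
  zerom → zerum   [vowel merger]
  zerum (rule 5 does not apply)
  giving Derakic zerum.
If borrowed from Nerakan 'zaromu' after the early changes, it would undergo only the recent ones:
  rule 4 (vowel merger): zaromu → zarumu
  rule 5 (unconditioned shift): no change (zarumu)
  ⇒ as a loan: zarumu
Derakic 'zarumu' matches the loan outcome 'zarumu', not the inherited 'zerum' — it skipped the early Derakic changes, so it was borrowed from Nerakan.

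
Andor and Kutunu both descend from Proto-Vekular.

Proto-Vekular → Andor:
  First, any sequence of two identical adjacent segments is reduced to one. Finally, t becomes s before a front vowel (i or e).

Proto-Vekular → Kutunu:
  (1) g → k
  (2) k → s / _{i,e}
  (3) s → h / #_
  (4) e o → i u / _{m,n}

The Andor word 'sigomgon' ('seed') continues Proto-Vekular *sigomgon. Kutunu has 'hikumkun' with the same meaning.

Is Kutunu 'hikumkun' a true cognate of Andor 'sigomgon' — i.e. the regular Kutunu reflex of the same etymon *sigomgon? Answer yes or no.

yes

Derive the expected Kutunu reflex of *sigomgon:
Kutunu: start from *sigomgon.
  rule 1 (unconditioned shift): sigomgon → sikomkon
  rule 2: no change — sikomkon
  rule 3 (debuccalisation): sikomkon → hikomkon
  rule 4 (pre-nasal raising): hikomkon → hikumkun
  ⇒ Kutunu hikumkun
Kutunu 'hikumkun' matches the regular reflex exactly, so the pair is cognate.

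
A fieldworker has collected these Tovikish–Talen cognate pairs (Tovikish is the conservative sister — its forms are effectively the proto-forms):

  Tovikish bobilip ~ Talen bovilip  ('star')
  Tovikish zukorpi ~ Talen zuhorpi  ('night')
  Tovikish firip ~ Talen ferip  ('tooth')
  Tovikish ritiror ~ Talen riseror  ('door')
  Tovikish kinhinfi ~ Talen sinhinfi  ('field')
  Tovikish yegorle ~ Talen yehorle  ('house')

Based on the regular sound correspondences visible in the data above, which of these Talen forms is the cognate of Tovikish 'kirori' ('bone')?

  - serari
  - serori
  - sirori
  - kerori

serori

kinhinfi ~ sinhinfi — Tovikish k corresponds to Talen s word-initially before a front vowel.
firip ~ ferip, ritiror ~ riseror — Tovikish i corresponds to Talen e after a consonant, before r.
Applying these to Tovikish 'kirori':
  kirori → sirori   (k→s word-initially before a front vowel)
  sirori → serori   (i→e after a consonant, before r)
So the Talen cognate is 'serori'.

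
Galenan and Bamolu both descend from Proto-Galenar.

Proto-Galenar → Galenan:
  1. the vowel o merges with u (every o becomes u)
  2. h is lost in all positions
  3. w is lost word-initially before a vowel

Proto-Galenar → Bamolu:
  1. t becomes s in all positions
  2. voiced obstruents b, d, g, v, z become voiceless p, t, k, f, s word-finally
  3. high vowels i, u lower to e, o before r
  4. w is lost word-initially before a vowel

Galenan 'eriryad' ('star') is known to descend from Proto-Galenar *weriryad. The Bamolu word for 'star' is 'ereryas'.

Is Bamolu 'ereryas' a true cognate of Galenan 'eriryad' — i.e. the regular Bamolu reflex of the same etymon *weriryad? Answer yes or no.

no

Derive the expected Bamolu reflex of *weriryad:
Bamolu: *weriryad > weriryat > wereryat > ereryat  (by final devoicing, pre-rhotic lowering, glide loss)
The regular Bamolu reflex would be 'ereryat', but the attested form is 'ereryas'. The correspondence is irregular, so they are not cognates (the Bamolu form has a different source).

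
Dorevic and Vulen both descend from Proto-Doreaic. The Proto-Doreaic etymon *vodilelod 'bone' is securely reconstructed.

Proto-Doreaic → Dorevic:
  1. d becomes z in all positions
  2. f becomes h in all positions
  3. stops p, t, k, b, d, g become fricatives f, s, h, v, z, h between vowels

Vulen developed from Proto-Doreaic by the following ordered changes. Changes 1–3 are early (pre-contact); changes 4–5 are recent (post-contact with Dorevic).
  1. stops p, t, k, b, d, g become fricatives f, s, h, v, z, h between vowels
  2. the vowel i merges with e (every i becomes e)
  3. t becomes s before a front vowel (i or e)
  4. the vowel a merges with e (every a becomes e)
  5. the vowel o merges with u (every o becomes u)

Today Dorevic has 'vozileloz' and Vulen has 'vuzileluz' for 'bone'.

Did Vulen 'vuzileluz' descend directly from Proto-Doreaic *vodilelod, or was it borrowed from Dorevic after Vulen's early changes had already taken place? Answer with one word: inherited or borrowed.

If inherited, *vodilelod would pass through all of Vulen's changes:
Vulen: *vodilelod > vozilelod > vozelelod > vuzelelud  (by intervocalic lenition, vowel merger, vowel merger)
If borrowed from Dorevic 'vozileloz' after the early changes, it would undergo only the recent ones:
  rule 4 (vowel merger): no change (vozileloz)
  rule 5 (vowel merger): vozileloz → vuzileluz
  ⇒ as a loan: vuzileluz
Vulen 'vuzileluz' matches the loan outcome 'vuzileluz', not the inherited 'vuzelelud' — it skipped the early Vulen changes, so it was borrowed from Dorevic.

borrowed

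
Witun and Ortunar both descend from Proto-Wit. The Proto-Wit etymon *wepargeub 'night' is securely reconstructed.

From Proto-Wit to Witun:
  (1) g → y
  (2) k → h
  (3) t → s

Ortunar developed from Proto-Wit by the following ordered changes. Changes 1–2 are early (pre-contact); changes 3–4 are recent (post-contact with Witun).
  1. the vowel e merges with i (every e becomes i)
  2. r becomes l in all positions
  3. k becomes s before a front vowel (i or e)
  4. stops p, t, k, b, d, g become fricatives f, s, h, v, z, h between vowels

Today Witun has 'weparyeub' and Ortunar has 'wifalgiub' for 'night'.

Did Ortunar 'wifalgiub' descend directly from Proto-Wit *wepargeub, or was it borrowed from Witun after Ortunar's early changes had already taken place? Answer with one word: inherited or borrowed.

inherited

If inherited, *wepargeub would pass through all of Ortunar's changes:
Ortunar: *wepargeub > wipargiub > wipalgiub > wifalgiub  (by vowel merger, unconditioned shift, intervocalic lenition)
If borrowed from Witun 'weparyeub' after the early changes, it would undergo only the recent ones:
  rule 3 (palatalisation): no change (weparyeub)
  rule 4 (intervocalic lenition): weparyeub → wefaryeub
  ⇒ as a loan: wefaryeub
Ortunar 'wifalgiub' matches the inherited outcome exactly, so it is an inherited cognate, not a loan.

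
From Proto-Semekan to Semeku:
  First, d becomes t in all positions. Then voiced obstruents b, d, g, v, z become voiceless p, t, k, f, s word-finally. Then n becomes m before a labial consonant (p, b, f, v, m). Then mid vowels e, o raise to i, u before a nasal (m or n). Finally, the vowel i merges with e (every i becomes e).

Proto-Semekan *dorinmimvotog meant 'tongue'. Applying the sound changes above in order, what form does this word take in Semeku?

toremmemvotok

Semeku: *dorinmimvotog
  dorinmimvotog → torinmimvotog   [unconditioned shift]
  torinmimvotog → torinmimvotok   [final devoicing]
  torinmimvotok → torimmimvotok   [nasal place assimilation]
  torimmimvotok (rule 4 does not apply)
  torimmimvotok → toremmemvotok   [vowel merger]
  giving Semeku toremmemvotok.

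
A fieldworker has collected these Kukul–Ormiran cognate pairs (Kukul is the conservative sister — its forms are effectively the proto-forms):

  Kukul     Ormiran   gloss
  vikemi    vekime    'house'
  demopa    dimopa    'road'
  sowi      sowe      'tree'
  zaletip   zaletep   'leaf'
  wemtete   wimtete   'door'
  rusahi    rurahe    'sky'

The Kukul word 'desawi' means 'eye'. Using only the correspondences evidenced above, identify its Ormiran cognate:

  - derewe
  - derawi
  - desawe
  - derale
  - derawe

derawe

rusahi ~ rurahe — Kukul s corresponds to Ormiran r between vowels (before a back vowel).
vikemi ~ vekime, sowi ~ sowe — Kukul i corresponds to Ormiran e word-finally.
Applying these to Kukul 'desawi':
  desawi → derawi   (s→r between vowels (before a back vowel))
  derawi → derawe   (i→e word-finally)
So the Ormiran cognate is 'derawe'.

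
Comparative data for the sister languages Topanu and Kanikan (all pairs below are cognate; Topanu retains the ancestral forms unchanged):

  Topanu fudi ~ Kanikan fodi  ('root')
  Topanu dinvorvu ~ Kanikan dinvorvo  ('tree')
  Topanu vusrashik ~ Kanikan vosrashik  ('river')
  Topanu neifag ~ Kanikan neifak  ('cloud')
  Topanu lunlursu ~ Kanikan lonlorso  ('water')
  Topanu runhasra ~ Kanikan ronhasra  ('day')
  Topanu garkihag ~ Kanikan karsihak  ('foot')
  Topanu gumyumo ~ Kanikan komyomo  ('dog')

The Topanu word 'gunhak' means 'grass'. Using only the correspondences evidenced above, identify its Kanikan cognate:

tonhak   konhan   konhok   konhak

gumyumo ~ komyomo — Topanu g corresponds to Kanikan k word-initially before a back vowel.
lunlursu ~ lonlorso, runhasra ~ ronhasra — Topanu u corresponds to Kanikan o after a consonant, before a nasal.
Applying these to Topanu 'gunhak':
  gunhak → kunhak   (g→k word-initially before a back vowel)
  kunhak → konhak   (u→o after a consonant, before a nasal)
So the Kanikan cognate is 'konhak'.

konhak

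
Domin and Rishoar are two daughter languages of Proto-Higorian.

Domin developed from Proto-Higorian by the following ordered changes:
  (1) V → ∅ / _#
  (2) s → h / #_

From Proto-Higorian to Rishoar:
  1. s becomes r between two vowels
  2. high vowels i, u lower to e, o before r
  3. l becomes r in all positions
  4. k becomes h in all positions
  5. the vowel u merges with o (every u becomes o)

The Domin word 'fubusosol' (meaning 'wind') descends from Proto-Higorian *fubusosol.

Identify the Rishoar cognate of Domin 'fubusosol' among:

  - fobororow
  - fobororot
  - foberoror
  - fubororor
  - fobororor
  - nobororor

fobororor

Rishoar: *fubusosol
  fubusosol → fuburorol   [rhotacism]
  fuburorol → fubororol   [pre-rhotic lowering]
  fubororol → fubororor   [unconditioned shift]
  fubororor (rule 4 does not apply)
  fubororor → fobororor   [vowel merger]
  giving Rishoar fobororor.
The other candidates each miss or misapply at least one Rishoar change.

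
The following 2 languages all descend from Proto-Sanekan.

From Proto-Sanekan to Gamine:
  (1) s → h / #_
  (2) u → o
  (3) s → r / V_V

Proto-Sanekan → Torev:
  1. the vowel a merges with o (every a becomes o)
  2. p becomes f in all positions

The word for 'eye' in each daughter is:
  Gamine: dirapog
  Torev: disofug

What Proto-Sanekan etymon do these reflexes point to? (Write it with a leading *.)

*disapug

Position 5: Gamine has p, Torev has f. Gamine preserves p here (none of its changes turn any other segment into p), so the proto-segment is *p.
Position 6: Gamine has o, Torev has u. Torev preserves u here (none of its changes turn any other segment into u), so the proto-segment is *u.
Verify the candidate proto-form against each daughter:
Gamine: *disapug > disapog > dirapog  (by vowel merger, rhotacism)
Torev: *disapug > disopug > disofug  (by vowel merger, unconditioned shift)
Only *disapug yields all of Gamine dirapog, Torev disofug.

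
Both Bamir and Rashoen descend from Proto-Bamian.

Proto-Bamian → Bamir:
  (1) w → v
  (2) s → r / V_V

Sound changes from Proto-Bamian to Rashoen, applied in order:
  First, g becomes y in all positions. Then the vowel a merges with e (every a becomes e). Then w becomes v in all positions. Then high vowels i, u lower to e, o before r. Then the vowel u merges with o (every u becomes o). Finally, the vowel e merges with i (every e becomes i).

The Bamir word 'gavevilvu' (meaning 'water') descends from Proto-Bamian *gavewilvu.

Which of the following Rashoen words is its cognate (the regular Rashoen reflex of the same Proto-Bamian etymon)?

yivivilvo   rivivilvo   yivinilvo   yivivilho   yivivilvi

yivivilvo

Rashoen: *gavewilvu
  gavewilvu → yavewilvu   [unconditioned shift]
  yavewilvu → yevewilvu   [vowel merger]
  yevewilvu → yevevilvu   [unconditioned shift]
  yevevilvu (rule 4 does not apply)
  yevevilvu → yevevilvo   [vowel merger]
  yevevilvo → yivivilvo   [vowel merger]
  giving Rashoen yivivilvo.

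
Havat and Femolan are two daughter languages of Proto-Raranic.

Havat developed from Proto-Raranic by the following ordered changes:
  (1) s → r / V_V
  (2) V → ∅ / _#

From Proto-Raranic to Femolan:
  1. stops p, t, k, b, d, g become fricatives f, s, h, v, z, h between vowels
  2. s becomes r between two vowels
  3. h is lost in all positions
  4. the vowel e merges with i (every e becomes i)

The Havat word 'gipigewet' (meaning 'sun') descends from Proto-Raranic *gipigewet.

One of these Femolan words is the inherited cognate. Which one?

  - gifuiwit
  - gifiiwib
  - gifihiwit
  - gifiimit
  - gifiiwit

Femolan: start from *gipigewet.
  rule 1 (intervocalic lenition): gipigewet → gifihewet
  rule 2: no change — gifihewet
  rule 3 (h-loss): gifihewet → gifiewet
  rule 4 (vowel merger): gifiewet → gifiiwit
  ⇒ Femolan gifiiwit
Among the options, 'gifiiwit' alone shows every Femolan change applied in order.

gifiiwit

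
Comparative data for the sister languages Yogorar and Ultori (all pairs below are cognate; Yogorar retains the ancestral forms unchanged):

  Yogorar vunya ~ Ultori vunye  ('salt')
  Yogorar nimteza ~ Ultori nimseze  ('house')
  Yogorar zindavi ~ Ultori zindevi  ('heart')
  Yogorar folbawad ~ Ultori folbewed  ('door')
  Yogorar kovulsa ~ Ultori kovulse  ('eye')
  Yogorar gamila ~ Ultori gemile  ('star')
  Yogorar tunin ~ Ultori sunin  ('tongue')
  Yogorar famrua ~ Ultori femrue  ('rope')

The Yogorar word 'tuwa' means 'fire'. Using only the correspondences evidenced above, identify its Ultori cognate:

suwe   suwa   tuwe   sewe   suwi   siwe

tunin ~ sunin — Yogorar t corresponds to Ultori s word-initially before a back vowel.
vunya ~ vunye, nimteza ~ nimseze — Yogorar a corresponds to Ultori e word-finally.
Applying these to Yogorar 'tuwa':
  tuwa → suwa   (t→s word-initially before a back vowel)
  suwa → suwe   (a→e word-finally)
So the Ultori cognate is 'suwe'.

suwe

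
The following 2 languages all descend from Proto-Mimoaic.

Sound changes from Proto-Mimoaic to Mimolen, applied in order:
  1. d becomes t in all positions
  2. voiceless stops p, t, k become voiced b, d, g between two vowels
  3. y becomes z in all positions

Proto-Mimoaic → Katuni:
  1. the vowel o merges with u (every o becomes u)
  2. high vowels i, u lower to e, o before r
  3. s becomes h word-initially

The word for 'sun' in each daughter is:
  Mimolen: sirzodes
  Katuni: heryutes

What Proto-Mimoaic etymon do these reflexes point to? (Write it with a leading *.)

*siryotes

Position 5: Mimolen has o, Katuni has u. Mimolen preserves o here (none of its changes turn any other segment into o), so the proto-segment is *o.
Position 1: Mimolen has s, Katuni has h. Mimolen preserves s here (none of its changes turn any other segment into s), so the proto-segment is *s.
This points to *siryotes. Verify forward in each daughter:
Mimolen: *siryotes > siryodes > sirzodes  (by intervocalic voicing, unconditioned shift)
Katuni: start from *siryotes.
  rule 1 (vowel merger): siryotes → siryutes
  rule 2 (pre-rhotic lowering): siryutes → seryutes
  rule 3 (debuccalisation): seryutes → heryutes
  ⇒ Katuni heryutes
*siryotes is the unique common source.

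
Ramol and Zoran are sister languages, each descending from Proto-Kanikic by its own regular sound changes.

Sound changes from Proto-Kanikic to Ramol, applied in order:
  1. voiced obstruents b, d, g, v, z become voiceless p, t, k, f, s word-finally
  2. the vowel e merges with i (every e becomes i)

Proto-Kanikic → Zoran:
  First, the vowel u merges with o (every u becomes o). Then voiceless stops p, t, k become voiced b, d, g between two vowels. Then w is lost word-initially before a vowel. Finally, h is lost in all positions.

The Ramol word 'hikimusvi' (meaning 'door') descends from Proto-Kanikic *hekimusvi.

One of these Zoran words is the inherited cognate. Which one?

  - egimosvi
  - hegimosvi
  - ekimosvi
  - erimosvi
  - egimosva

egimosvi

Zoran: *hekimusvi
  hekimusvi → hekimosvi   [vowel merger]
  hekimosvi → hegimosvi   [intervocalic voicing]
  hegimosvi (rule 3 does not apply)
  hegimosvi → egimosvi   [h-loss]
  giving Zoran egimosvi.
The other candidates each miss or misapply at least one Zoran change.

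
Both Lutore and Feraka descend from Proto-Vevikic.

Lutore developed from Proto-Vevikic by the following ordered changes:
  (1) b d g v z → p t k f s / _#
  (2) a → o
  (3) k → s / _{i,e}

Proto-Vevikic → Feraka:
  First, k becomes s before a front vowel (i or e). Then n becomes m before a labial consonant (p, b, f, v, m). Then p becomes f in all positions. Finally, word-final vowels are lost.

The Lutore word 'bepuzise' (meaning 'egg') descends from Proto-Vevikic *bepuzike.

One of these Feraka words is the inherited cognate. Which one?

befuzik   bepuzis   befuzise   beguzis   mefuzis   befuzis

Feraka: start from *bepuzike.
  rule 1 (palatalisation): bepuzike → bepuzise
  rule 2: no change — bepuzise
  rule 3 (unconditioned shift): bepuzise → befuzise
  rule 4 (apocope): befuzise → befuzis
  ⇒ Feraka befuzis
The other candidates each miss or misapply at least one Feraka change.

befuzis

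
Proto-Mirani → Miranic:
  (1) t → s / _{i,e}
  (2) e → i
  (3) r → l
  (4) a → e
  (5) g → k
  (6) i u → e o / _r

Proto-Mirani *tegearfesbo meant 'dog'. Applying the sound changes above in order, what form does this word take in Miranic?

Miranic: start from *tegearfesbo.
  rule 1 (palatalisation): tegearfesbo → segearfesbo
  rule 2 (vowel merger): segearfesbo → sigiarfisbo
  rule 3 (unconditioned shift): sigiarfisbo → sigialfisbo
  rule 4 (vowel merger): sigialfisbo → sigielfisbo
  rule 5 (unconditioned shift): sigielfisbo → sikielfisbo
  rule 6: no change — sikielfisbo
  ⇒ Miranic sikielfisbo

sikielfisbo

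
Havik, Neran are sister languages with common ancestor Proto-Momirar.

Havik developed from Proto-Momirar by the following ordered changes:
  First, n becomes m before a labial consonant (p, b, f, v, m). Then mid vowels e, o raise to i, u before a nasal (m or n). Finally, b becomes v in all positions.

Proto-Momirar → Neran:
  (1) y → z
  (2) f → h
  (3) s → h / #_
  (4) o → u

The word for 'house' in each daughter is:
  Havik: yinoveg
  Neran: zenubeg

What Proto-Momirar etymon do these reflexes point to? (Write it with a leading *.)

*yenobeg

Position 4: Havik has o, Neran has u. Havik preserves o here (none of its changes turn any other segment into o), so the proto-segment is *o.
Position 2: Havik has i, Neran has e. Neran preserves e here (none of its changes turn any other segment into e), so the proto-segment is *e.
This points to *yenobeg. Verify forward in each daughter:
Havik: *yenobeg
  yenobeg (rule 1 does not apply)
  yenobeg → yinobeg   [pre-nasal raising]
  yinobeg → yinoveg   [unconditioned shift]
  giving Havik yinoveg.
Neran: start from *yenobeg.
  rule 1 (unconditioned shift): yenobeg → zenobeg
  rule 2: no change — zenobeg
  rule 3: no change — zenobeg
  rule 4 (vowel merger): zenobeg → zenubeg
  ⇒ Neran zenubeg
No other proto-form is consistent with every reflex, so the reconstruction is *yenobeg.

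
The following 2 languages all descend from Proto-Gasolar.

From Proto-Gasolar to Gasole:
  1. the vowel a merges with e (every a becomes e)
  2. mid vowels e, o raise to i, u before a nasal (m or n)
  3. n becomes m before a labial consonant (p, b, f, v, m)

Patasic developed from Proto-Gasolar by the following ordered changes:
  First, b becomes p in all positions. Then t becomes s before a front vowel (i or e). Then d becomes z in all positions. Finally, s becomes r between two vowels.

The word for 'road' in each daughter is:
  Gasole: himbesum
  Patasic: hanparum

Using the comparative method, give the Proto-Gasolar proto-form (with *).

Position 4: Gasole has b, Patasic has p. Gasole preserves b here (none of its changes turn any other segment into b), so the proto-segment is *b.
Position 3: Gasole has m, Patasic has n. Patasic preserves n here (none of its changes turn any other segment into n), so the proto-segment is *n.
Position 2: Gasole has i, Patasic has a. Patasic preserves a here (none of its changes turn any other segment into a), so the proto-segment is *a.
Verify the candidate proto-form against each daughter:
Gasole: *hanbasum > henbesum > hinbesum > himbesum  (by vowel merger, pre-nasal raising, nasal place assimilation)
Patasic: *hanbasum > hanpasum > hanparum  (by unconditioned shift, rhotacism)
*hanbasum is the unique common source.

*hanbasum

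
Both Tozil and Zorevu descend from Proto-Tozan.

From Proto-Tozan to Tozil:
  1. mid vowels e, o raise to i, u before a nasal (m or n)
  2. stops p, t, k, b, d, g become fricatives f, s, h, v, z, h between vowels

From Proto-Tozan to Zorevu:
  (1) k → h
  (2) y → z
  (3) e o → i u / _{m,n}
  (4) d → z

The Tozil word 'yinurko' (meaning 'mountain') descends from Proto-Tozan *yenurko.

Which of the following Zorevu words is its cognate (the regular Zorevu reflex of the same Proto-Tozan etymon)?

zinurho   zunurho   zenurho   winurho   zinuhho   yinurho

zinurho

Zorevu: start from *yenurko.
  rule 1 (unconditioned shift): yenurko → yenurho
  rule 2 (unconditioned shift): yenurho → zenurho
  rule 3 (pre-nasal raising): zenurho → zinurho
  rule 4: no change — zinurho
  ⇒ Zorevu zinurho
Only 'zinurho' matches the regular Zorevu development of *yenurko.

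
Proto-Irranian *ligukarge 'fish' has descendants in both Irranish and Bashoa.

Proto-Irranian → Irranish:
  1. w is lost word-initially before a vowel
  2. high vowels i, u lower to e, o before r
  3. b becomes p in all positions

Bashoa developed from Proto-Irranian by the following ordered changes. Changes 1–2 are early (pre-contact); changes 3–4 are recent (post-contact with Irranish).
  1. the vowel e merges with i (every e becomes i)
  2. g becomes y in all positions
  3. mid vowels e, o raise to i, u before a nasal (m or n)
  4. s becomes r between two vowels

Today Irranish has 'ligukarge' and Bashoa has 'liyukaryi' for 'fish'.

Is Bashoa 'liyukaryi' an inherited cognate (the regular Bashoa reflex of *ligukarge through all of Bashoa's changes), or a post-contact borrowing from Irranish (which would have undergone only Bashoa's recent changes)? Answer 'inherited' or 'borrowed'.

If inherited, *ligukarge would pass through all of Bashoa's changes:
Bashoa: start from *ligukarge.
  rule 1 (vowel merger): ligukarge → ligukargi
  rule 2 (unconditioned shift): ligukargi → liyukaryi
  rule 3: no change — liyukaryi
  rule 4: no change — liyukaryi
  ⇒ Bashoa liyukaryi
If borrowed from Irranish 'ligukarge' after the early changes, it would undergo only the recent ones:
  rule 3 (pre-nasal raising): no change (ligukarge)
  rule 4 (rhotacism): no change (ligukarge)
  ⇒ as a loan: ligukarge
Bashoa 'liyukaryi' matches the inherited outcome exactly, so it is an inherited cognate, not a loan.

inherited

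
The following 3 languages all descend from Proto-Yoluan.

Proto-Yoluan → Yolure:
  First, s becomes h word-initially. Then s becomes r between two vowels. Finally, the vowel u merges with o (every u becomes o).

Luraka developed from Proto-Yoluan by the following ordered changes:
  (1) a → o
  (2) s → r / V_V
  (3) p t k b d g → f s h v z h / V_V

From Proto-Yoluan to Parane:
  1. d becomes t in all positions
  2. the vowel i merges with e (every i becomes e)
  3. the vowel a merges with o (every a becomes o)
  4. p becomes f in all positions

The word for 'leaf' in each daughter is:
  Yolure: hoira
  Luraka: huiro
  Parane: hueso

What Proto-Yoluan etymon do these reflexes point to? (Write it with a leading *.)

*huisa

Position 4: Yolure has r, Luraka has r, Parane has s. Parane preserves s here (none of its changes turn any other segment into s), so the proto-segment is *s.
Position 5: Yolure has a, Luraka has o, Parane has o. Yolure preserves a here (none of its changes turn any other segment into a), so the proto-segment is *a.
Continuing position by position gives *huisa; check it forward:
Yolure: *huisa
  huisa (rule 1 does not apply)
  huisa → huira   [rhotacism]
  huira → hoira   [vowel merger]
  giving Yolure hoira.
Luraka: *huisa
  huisa → huiso   [vowel merger]
  huiso → huiro   [rhotacism]
  huiro (rule 3 does not apply)
  giving Luraka huiro.
Parane: *huisa > huesa > hueso  (by vowel merger, vowel merger)
*huisa is the unique common source.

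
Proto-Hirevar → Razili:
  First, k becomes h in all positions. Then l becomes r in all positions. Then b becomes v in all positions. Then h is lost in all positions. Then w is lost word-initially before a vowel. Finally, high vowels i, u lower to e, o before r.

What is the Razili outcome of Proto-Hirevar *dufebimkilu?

Razili: *dufebimkilu > dufebimhilu > dufebimhiru > dufevimhiru > dufevimiru > dufevimeru  (by unconditioned shift, unconditioned shift, unconditioned shift, h-loss, pre-rhotic lowering)

dufevimeru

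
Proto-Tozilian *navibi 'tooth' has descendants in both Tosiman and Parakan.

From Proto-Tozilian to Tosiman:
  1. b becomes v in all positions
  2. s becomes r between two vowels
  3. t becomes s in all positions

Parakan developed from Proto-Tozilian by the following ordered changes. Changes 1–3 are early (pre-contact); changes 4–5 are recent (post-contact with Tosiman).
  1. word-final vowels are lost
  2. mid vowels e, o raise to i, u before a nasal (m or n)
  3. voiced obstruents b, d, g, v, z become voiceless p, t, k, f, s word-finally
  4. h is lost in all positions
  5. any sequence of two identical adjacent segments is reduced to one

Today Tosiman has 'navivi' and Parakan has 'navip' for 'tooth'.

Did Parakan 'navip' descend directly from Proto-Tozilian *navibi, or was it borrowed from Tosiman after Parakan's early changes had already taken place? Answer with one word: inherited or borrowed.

inherited

If inherited, *navibi would pass through all of Parakan's changes:
Parakan: start from *navibi.
  rule 1 (apocope): navibi → navib
  rule 2: no change — navib
  rule 3 (final devoicing): navib → navip
  rule 4: no change — navip
  rule 5: no change — navip
  ⇒ Parakan navip
If borrowed from Tosiman 'navivi' after the early changes, it would undergo only the recent ones:
  rule 4 (h-loss): no change (navivi)
  rule 5 (degemination): no change (navivi)
  ⇒ as a loan: navivi
Parakan 'navip' matches the inherited outcome exactly, so it is an inherited cognate, not a loan.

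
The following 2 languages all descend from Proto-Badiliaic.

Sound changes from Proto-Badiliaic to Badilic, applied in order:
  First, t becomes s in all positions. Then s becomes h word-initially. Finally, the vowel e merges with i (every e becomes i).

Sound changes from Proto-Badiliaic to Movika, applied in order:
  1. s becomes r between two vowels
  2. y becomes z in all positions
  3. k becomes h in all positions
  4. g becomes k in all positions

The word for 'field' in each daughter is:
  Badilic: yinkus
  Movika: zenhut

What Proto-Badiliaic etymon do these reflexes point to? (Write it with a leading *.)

*yenkut

Position 6: Badilic has s, Movika has t. Movika preserves t here (none of its changes turn any other segment into t), so the proto-segment is *t.
Position 4: Badilic has k, Movika has h. Badilic preserves k here (none of its changes turn any other segment into k), so the proto-segment is *k.
Position 2: Badilic has i, Movika has e. Movika preserves e here (none of its changes turn any other segment into e), so the proto-segment is *e.
This points to *yenkut. Verify forward in each daughter:
Badilic: start from *yenkut.
  rule 1 (unconditioned shift): yenkut → yenkus
  rule 2: no change — yenkus
  rule 3 (vowel merger): yenkus → yinkus
  ⇒ Badilic yinkus
Movika: start from *yenkut.
  rule 1: no change — yenkut
  rule 2 (unconditioned shift): yenkut → zenkut
  rule 3 (unconditioned shift): zenkut → zenhut
  rule 4: no change — zenhut
  ⇒ Movika zenhut
*yenkut is the unique common source.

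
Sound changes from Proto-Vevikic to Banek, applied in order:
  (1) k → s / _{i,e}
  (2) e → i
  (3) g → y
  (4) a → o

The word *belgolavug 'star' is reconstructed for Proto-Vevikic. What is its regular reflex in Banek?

Banek: *belgolavug > bilgolavug > bilyolavuy > bilyolovuy  (by vowel merger, unconditioned shift, vowel merger)

bilyolovuy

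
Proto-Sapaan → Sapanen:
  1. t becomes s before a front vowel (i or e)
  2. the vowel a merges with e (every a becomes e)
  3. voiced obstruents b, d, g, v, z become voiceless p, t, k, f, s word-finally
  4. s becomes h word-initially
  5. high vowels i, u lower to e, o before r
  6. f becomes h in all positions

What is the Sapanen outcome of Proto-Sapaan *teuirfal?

heuerhel

Sapanen: start from *teuirfal.
  rule 1 (palatalisation): teuirfal → seuirfal
  rule 2 (vowel merger): seuirfal → seuirfel
  rule 3: no change — seuirfel
  rule 4 (debuccalisation): seuirfel → heuirfel
  rule 5 (pre-rhotic lowering): heuirfel → heuerfel
  rule 6 (unconditioned shift): heuerfel → heuerhel
  ⇒ Sapanen heuerhel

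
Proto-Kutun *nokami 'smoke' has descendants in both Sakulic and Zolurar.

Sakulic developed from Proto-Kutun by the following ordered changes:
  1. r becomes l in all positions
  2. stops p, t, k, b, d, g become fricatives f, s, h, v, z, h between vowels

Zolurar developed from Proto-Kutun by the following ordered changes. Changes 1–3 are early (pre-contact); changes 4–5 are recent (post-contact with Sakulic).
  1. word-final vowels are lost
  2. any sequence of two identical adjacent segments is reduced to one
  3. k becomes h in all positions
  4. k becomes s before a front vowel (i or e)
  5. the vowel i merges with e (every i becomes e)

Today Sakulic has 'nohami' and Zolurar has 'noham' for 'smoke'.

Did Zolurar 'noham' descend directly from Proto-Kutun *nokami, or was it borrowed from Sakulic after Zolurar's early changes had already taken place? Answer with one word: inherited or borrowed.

inherited

If inherited, *nokami would pass through all of Zolurar's changes:
Zolurar: *nokami > nokam > noham  (by apocope, unconditioned shift)
If borrowed from Sakulic 'nohami' after the early changes, it would undergo only the recent ones:
  rule 4 (palatalisation): no change (nohami)
  rule 5 (vowel merger): nohami → nohame
  ⇒ as a loan: nohame
Zolurar 'noham' matches the inherited outcome exactly, so it is an inherited cognate, not a loan.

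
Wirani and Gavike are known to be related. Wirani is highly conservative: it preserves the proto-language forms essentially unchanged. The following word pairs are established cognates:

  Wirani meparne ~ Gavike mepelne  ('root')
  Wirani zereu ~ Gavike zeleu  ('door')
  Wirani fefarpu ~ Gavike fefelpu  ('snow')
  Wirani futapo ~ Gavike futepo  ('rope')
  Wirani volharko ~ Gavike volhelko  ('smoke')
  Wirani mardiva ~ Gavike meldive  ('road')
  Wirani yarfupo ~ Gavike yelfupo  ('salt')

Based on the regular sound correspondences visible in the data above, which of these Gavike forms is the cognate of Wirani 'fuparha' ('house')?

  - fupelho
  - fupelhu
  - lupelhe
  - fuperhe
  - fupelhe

meparne ~ mepelne, fefarpu ~ fefelpu — Wirani a corresponds to Gavike e after a consonant, before r.
volharko ~ volhelko, mardiva ~ meldive — Wirani r corresponds to Gavike l after a vowel, before a consonant other than r, m, n, p, b, f, v.
mardiva ~ meldive — Wirani a corresponds to Gavike e word-finally.
Applying these to Wirani 'fuparha':
  fuparha → fuperha   (a→e after a consonant, before r)
  fuperha → fupelha   (r→l after a vowel, before a consonant other than r, m, n, p, b, f, v)
  fupelha → fupelhe   (a→e word-finally)
So the Gavike cognate is 'fupelhe'.

fupelhe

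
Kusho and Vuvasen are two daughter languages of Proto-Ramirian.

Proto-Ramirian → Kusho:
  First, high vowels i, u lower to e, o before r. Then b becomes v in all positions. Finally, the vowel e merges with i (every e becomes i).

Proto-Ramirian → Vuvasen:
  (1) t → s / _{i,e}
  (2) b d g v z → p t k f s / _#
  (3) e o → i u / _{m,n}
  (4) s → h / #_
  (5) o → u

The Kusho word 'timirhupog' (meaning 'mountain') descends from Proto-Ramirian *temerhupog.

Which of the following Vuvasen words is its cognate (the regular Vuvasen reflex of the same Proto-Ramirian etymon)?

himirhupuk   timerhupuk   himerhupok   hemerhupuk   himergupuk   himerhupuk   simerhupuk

Vuvasen: *temerhupog
  temerhupog → semerhupog   [palatalisation]
  semerhupog → semerhupok   [final devoicing]
  semerhupok → simerhupok   [pre-nasal raising]
  simerhupok → himerhupok   [debuccalisation]
  himerhupok → himerhupuk   [vowel merger]
  giving Vuvasen himerhupuk.

himerhupuk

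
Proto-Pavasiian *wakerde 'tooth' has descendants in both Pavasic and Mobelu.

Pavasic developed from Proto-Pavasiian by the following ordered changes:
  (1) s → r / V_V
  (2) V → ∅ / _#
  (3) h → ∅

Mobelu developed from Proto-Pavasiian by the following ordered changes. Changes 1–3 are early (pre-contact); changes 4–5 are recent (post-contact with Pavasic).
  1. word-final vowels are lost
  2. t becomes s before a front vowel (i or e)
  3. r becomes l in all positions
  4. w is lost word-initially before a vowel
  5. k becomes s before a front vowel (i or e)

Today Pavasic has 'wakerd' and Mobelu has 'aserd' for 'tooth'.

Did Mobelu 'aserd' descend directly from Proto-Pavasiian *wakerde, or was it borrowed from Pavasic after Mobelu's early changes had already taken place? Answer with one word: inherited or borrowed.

If inherited, *wakerde would pass through all of Mobelu's changes:
Mobelu: *wakerde > wakerd > wakeld > akeld > aseld  (by apocope, unconditioned shift, glide loss, palatalisation)
If borrowed from Pavasic 'wakerd' after the early changes, it would undergo only the recent ones:
  rule 4 (glide loss): wakerd → akerd
  rule 5 (palatalisation): akerd → aserd
  ⇒ as a loan: aserd
Mobelu 'aserd' matches the loan outcome 'aserd', not the inherited 'aseld' — it skipped the early Mobelu changes, so it was borrowed from Pavasic.

borrowed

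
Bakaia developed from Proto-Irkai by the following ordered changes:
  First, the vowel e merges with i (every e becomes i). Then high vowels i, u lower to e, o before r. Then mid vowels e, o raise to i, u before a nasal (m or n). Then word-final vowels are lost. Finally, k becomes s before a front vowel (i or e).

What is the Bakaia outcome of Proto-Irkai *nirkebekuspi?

Bakaia: *nirkebekuspi > nirkibikuspi > nerkibikuspi > nerkibikusp > nersibikusp  (by vowel merger, pre-rhotic lowering, apocope, palatalisation)

nersibikusp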